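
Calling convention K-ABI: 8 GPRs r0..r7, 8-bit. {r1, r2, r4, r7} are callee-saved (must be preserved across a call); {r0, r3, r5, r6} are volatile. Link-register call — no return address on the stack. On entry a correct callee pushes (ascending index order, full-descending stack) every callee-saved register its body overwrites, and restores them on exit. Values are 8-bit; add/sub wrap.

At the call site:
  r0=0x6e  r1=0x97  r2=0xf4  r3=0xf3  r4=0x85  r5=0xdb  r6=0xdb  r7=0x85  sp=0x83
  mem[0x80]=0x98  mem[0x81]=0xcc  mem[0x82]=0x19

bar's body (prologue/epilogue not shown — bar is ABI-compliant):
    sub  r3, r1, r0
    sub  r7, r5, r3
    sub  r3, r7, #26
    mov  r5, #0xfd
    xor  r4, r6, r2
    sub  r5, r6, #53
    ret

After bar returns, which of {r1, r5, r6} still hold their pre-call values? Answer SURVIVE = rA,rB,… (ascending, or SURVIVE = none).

prologue: push r4 → mem[0x82]=0x85, sp=0x82
prologue: push r7 → mem[0x81]=0x85, sp=0x81
body[0] sub  r3, r1, r0 → r3=0x29
body[1] sub  r7, r5, r3 → r7=0xb2
body[2] sub  r3, r7, #26 → r3=0x98
body[3] mov  r5, #0xfd → r5=0xfd
body[4] xor  r4, r6, r2 → r4=0x2f
body[5] sub  r5, r6, #53 → r5=0xa6
epilogue: pop r7=0x85, sp=0x82
epilogue: pop r4=0x85, sp=0x83
r1: callee-saved, written=False
r5: caller-saved, written=True
r6: caller-saved, written=False

SURVIVE = r1,r6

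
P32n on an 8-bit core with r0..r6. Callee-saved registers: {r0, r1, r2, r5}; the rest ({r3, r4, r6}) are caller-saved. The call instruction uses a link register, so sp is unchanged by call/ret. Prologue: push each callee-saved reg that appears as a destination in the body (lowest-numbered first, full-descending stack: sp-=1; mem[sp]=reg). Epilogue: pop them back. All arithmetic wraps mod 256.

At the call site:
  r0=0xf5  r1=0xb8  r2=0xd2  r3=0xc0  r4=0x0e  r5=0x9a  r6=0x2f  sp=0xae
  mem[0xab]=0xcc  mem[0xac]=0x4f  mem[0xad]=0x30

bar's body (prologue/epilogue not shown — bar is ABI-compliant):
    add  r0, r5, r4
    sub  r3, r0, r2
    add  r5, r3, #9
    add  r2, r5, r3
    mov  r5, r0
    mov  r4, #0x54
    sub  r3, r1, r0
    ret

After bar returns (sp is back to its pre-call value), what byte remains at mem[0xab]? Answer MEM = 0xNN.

prologue: push r0 -> mem[0xad]=0xf5, sp=0xad
prologue: push r2 -> mem[0xac]=0xd2, sp=0xac
prologue: push r5 -> mem[0xab]=0x9a, sp=0xab
body[0] add  r0, r5, r4 -> r0=0xa8
body[1] sub  r3, r0, r2 -> r3=0xd6
body[2] add  r5, r3, #9 -> r5=0xdf
body[3] add  r2, r5, r3 -> r2=0xb5
body[4] mov  r5, r0 -> r5=0xa8
body[5] mov  r4, #0x54 -> r4=0x54
body[6] sub  r3, r1, r0 -> r3=0x10
epilogue: pop r5=0x9a, sp=0xac
epilogue: pop r2=0xd2, sp=0xad
epilogue: pop r0=0xf5, sp=0xae
prologue pushed ['r0', 'r2', 'r5'] at ['0xad', '0xac', '0xab']

MEM = 0x9a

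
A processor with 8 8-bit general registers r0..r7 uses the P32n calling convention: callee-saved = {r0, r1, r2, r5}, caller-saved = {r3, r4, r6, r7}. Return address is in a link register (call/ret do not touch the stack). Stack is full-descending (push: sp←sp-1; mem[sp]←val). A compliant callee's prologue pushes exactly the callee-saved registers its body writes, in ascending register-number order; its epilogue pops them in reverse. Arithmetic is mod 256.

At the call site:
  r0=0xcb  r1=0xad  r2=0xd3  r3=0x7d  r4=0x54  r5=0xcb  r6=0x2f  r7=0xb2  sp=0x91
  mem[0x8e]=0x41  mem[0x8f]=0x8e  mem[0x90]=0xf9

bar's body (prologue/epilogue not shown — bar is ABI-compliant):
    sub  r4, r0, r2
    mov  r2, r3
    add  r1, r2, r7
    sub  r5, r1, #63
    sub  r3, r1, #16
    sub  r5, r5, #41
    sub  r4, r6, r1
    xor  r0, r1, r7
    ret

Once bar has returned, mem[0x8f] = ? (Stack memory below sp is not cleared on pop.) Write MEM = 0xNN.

MEM = 0xad

prologue: push r0 → mem[0x90]=0xcb, sp=0x90
prologue: push r1 → mem[0x8f]=0xad, sp=0x8f
prologue: push r2 → mem[0x8e]=0xd3, sp=0x8e
prologue: push r5 → mem[0x8d]=0xcb, sp=0x8d
body[0] sub  r4, r0, r2 → r4=0xf8
body[1] mov  r2, r3 → r2=0x7d
body[2] add  r1, r2, r7 → r1=0x2f
body[3] sub  r5, r1, #63 → r5=0xf0
body[4] sub  r3, r1, #16 → r3=0x1f
body[5] sub  r5, r5, #41 → r5=0xc7
body[6] sub  r4, r6, r1 → r4=0x00
body[7] xor  r0, r1, r7 → r0=0x9d
epilogue: pop r5=0xcb, sp=0x8e
epilogue: pop r2=0xd3, sp=0x8f
epilogue: pop r1=0xad, sp=0x90
epilogue: pop r0=0xcb, sp=0x91
prologue pushed ['r0', 'r1', 'r2', 'r5'] at ['0x90', '0x8f', '0x8e', '0x8d']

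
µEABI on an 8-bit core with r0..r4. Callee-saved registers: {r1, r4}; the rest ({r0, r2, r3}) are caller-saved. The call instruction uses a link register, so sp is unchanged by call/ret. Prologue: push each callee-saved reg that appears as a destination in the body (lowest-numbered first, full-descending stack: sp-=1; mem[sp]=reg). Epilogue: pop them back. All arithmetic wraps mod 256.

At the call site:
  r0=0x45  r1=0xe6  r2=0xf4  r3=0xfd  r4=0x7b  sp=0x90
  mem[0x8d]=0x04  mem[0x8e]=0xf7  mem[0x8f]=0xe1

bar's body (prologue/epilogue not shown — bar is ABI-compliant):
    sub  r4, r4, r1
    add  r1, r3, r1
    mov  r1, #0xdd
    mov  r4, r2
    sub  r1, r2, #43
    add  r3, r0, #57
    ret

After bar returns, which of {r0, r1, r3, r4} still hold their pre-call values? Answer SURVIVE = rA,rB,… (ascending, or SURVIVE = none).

SURVIVE = r0,r1,r4

prologue: push r1 -> mem[0x8f]=0xe6, sp=0x8f
prologue: push r4 -> mem[0x8e]=0x7b, sp=0x8e
body[0] sub  r4, r4, r1 -> r4=0x95
body[1] add  r1, r3, r1 -> r1=0xe3
body[2] mov  r1, #0xdd -> r1=0xdd
body[3] mov  r4, r2 -> r4=0xf4
body[4] sub  r1, r2, #43 -> r1=0xc9
body[5] add  r3, r0, #57 -> r3=0x7e
epilogue: pop r4=0x7b, sp=0x8f
epilogue: pop r1=0xe6, sp=0x90
r0: caller-saved, written=False
r1: callee-saved, written=True
r3: caller-saved, written=True
r4: callee-saved, written=True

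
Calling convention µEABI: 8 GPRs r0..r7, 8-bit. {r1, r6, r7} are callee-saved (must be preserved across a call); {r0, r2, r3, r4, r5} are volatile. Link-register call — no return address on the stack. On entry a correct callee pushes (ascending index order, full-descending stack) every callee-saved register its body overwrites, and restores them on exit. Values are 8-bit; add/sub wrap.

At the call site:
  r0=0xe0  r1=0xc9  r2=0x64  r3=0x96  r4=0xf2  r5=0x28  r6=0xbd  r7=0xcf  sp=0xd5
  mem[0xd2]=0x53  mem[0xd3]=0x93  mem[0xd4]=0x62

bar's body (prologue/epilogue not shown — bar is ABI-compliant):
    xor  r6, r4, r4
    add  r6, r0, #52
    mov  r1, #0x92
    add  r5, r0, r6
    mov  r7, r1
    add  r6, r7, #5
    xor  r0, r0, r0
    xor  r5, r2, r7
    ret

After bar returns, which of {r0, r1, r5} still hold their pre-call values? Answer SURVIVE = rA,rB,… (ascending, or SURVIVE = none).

SURVIVE = r1

prologue: push r1 → mem[0xd4]=0xc9, sp=0xd4
prologue: push r6 → mem[0xd3]=0xbd, sp=0xd3
prologue: push r7 → mem[0xd2]=0xcf, sp=0xd2
body[0] xor  r6, r4, r4 → r6=0x00
body[1] add  r6, r0, #52 → r6=0x14
body[2] mov  r1, #0x92 → r1=0x92
body[3] add  r5, r0, r6 → r5=0xf4
body[4] mov  r7, r1 → r7=0x92
body[5] add  r6, r7, #5 → r6=0x97
body[6] xor  r0, r0, r0 → r0=0x00
body[7] xor  r5, r2, r7 → r5=0xf6
epilogue: pop r7=0xcf, sp=0xd3
epilogue: pop r6=0xbd, sp=0xd4
epilogue: pop r1=0xc9, sp=0xd5
r0: caller-saved, written=True
r1: callee-saved, written=True
r5: caller-saved, written=True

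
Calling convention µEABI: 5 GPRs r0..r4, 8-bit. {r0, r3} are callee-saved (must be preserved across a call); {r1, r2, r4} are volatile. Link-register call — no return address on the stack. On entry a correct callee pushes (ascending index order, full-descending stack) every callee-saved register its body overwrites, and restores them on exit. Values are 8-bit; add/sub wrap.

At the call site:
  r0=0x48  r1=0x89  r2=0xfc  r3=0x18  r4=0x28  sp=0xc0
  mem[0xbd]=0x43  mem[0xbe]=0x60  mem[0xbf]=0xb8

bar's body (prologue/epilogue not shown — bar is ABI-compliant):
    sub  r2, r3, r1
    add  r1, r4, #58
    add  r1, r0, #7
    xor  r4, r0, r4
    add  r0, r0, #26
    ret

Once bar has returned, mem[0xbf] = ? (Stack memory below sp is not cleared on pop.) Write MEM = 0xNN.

MEM = 0x48

prologue: push r0 → mem[0xbf]=0x48, sp=0xbf
body[0] sub  r2, r3, r1 → r2=0x8f
body[1] add  r1, r4, #58 → r1=0x62
body[2] add  r1, r0, #7 → r1=0x4f
body[3] xor  r4, r0, r4 → r4=0x60
body[4] add  r0, r0, #26 → r0=0x62
epilogue: pop r0=0x48, sp=0xc0
prologue pushed ['r0'] at ['0xbf']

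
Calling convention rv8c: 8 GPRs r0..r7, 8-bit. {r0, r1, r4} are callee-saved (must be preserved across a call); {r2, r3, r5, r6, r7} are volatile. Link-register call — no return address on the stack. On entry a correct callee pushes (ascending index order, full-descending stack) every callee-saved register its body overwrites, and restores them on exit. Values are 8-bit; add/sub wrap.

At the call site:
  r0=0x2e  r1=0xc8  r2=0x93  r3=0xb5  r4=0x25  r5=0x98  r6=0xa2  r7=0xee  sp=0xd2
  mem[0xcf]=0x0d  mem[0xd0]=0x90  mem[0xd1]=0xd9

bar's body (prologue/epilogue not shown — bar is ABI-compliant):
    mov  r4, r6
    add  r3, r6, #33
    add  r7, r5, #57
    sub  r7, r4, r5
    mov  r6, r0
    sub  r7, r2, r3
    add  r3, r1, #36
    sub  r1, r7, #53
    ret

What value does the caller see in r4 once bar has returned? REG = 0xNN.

prologue: push r1 → mem[0xd1]=0xc8, sp=0xd1
prologue: push r4 → mem[0xd0]=0x25, sp=0xd0
body[0] mov  r4, r6 → r4=0xa2
body[1] add  r3, r6, #33 → r3=0xc3
body[2] add  r7, r5, #57 → r7=0xd1
body[3] sub  r7, r4, r5 → r7=0x0a
body[4] mov  r6, r0 → r6=0x2e
body[5] sub  r7, r2, r3 → r7=0xd0
body[6] add  r3, r1, #36 → r3=0xec
body[7] sub  r1, r7, #53 → r1=0x9b
epilogue: pop r4=0x25, sp=0xd1
epilogue: pop r1=0xc8, sp=0xd2
r4 is callee-saved → restored

REG = 0x25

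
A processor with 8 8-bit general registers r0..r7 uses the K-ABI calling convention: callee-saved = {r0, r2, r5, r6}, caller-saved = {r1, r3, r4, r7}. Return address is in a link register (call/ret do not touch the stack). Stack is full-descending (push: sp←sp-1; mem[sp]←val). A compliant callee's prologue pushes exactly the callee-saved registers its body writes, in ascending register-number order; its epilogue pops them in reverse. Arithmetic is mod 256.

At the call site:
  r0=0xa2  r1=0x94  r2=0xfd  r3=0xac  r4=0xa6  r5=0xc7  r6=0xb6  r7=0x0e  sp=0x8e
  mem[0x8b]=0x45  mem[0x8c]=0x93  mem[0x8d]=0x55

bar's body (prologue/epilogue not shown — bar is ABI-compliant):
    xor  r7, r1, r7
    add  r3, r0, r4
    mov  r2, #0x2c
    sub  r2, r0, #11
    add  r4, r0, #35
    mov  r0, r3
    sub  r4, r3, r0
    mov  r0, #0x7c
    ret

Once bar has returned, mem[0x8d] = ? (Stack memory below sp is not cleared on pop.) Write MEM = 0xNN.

prologue: push r0 -> mem[0x8d]=0xa2, sp=0x8d
prologue: push r2 -> mem[0x8c]=0xfd, sp=0x8c
body[0] xor  r7, r1, r7 -> r7=0x9a
body[1] add  r3, r0, r4 -> r3=0x48
body[2] mov  r2, #0x2c -> r2=0x2c
body[3] sub  r2, r0, #11 -> r2=0x97
body[4] add  r4, r0, #35 -> r4=0xc5
body[5] mov  r0, r3 -> r0=0x48
body[6] sub  r4, r3, r0 -> r4=0x00
body[7] mov  r0, #0x7c -> r0=0x7c
epilogue: pop r2=0xfd, sp=0x8d
epilogue: pop r0=0xa2, sp=0x8e
prologue pushed ['r0', 'r2'] at ['0x8d', '0x8c']

MEM = 0xa2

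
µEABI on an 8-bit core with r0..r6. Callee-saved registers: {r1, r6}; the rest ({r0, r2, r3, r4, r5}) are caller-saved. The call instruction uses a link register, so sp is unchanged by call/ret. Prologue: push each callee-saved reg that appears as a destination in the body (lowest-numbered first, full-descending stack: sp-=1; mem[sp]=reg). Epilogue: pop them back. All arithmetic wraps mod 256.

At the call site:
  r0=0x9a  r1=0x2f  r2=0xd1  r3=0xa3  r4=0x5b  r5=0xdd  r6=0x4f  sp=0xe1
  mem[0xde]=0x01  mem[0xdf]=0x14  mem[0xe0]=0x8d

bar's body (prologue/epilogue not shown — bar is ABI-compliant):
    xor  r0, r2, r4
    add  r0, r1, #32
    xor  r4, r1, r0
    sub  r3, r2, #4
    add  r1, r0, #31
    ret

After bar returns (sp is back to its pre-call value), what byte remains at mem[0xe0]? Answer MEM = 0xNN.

prologue: push r1 -> mem[0xe0]=0x2f, sp=0xe0
body[0] xor  r0, r2, r4 -> r0=0x8a
body[1] add  r0, r1, #32 -> r0=0x4f
body[2] xor  r4, r1, r0 -> r4=0x60
body[3] sub  r3, r2, #4 -> r3=0xcd
body[4] add  r1, r0, #31 -> r1=0x6e
epilogue: pop r1=0x2f, sp=0xe1
prologue pushed ['r1'] at ['0xe0']

MEM = 0x2f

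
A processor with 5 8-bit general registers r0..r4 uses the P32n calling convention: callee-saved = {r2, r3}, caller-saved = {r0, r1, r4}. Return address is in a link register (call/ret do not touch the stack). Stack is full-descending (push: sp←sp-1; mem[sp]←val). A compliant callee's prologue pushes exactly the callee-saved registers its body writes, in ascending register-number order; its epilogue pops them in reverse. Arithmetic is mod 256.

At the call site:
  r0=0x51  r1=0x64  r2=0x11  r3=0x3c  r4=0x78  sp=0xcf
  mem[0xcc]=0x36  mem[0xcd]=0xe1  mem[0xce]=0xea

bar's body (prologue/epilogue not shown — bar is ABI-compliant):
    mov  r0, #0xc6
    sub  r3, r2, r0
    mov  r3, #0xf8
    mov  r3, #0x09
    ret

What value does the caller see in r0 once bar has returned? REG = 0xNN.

prologue: push r3 -> mem[0xce]=0x3c, sp=0xce
body[0] mov  r0, #0xc6 -> r0=0xc6
body[1] sub  r3, r2, r0 -> r3=0x4b
body[2] mov  r3, #0xf8 -> r3=0xf8
body[3] mov  r3, #0x09 -> r3=0x09
epilogue: pop r3=0x3c, sp=0xcf
r0 is caller-saved -> body value

REG = 0xc6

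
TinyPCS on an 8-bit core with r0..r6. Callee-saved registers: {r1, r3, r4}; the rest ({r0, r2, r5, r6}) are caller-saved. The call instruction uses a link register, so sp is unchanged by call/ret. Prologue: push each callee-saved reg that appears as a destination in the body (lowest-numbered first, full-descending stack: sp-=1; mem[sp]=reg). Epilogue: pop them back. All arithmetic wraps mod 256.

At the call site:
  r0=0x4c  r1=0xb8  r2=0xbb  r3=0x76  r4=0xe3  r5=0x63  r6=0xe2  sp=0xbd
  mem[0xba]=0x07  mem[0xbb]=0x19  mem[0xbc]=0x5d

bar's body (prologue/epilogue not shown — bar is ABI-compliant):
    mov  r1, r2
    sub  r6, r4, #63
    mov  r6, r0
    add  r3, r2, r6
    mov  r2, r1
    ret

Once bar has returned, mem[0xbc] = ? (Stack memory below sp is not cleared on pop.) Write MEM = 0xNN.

MEM = 0xb8

prologue: push r1 -> mem[0xbc]=0xb8, sp=0xbc
prologue: push r3 -> mem[0xbb]=0x76, sp=0xbb
body[0] mov  r1, r2 -> r1=0xbb
body[1] sub  r6, r4, #63 -> r6=0xa4
body[2] mov  r6, r0 -> r6=0x4c
body[3] add  r3, r2, r6 -> r3=0x07
body[4] mov  r2, r1 -> r2=0xbb
epilogue: pop r3=0x76, sp=0xbc
epilogue: pop r1=0xb8, sp=0xbd
prologue pushed ['r1', 'r3'] at ['0xbc', '0xbb']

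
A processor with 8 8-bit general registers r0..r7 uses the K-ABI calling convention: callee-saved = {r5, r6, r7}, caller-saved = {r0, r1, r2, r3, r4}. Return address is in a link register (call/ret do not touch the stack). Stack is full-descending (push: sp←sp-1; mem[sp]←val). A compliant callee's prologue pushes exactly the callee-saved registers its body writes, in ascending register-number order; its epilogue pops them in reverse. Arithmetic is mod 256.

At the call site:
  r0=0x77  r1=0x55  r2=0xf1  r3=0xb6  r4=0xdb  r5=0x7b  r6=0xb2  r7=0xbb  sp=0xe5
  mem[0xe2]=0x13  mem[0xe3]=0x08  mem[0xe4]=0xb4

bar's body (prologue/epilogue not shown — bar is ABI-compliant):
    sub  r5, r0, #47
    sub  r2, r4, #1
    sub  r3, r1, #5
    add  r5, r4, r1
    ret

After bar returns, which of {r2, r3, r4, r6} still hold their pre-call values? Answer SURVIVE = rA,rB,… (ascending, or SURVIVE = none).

prologue: push r5 -> mem[0xe4]=0x7b, sp=0xe4
body[0] sub  r5, r0, #47 -> r5=0x48
body[1] sub  r2, r4, #1 -> r2=0xda
body[2] sub  r3, r1, #5 -> r3=0x50
body[3] add  r5, r4, r1 -> r5=0x30
epilogue: pop r5=0x7b, sp=0xe5
r2: caller-saved, written=True
r3: caller-saved, written=True
r4: caller-saved, written=False
r6: callee-saved, written=False

SURVIVE = r4,r6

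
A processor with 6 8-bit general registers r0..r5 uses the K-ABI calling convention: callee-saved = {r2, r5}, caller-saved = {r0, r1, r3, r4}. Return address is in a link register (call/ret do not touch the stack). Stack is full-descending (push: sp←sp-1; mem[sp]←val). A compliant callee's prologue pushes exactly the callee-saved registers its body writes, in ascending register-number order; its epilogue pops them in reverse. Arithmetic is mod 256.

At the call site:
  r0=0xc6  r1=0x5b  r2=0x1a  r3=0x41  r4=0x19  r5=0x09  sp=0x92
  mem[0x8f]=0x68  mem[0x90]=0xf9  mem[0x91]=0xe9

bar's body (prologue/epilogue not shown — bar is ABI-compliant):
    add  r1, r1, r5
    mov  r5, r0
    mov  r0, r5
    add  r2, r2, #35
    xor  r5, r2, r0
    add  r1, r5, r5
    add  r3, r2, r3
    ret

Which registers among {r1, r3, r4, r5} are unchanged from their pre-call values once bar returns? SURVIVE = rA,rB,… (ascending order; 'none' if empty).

SURVIVE = r4,r5

prologue: push r2 -> mem[0x91]=0x1a, sp=0x91
prologue: push r5 -> mem[0x90]=0x09, sp=0x90
body[0] add  r1, r1, r5 -> r1=0x64
body[1] mov  r5, r0 -> r5=0xc6
body[2] mov  r0, r5 -> r0=0xc6
body[3] add  r2, r2, #35 -> r2=0x3d
body[4] xor  r5, r2, r0 -> r5=0xfb
body[5] add  r1, r5, r5 -> r1=0xf6
body[6] add  r3, r2, r3 -> r3=0x7e
epilogue: pop r5=0x09, sp=0x91
epilogue: pop r2=0x1a, sp=0x92
r1: caller-saved, written=True
r3: caller-saved, written=True
r4: caller-saved, written=False
r5: callee-saved, written=True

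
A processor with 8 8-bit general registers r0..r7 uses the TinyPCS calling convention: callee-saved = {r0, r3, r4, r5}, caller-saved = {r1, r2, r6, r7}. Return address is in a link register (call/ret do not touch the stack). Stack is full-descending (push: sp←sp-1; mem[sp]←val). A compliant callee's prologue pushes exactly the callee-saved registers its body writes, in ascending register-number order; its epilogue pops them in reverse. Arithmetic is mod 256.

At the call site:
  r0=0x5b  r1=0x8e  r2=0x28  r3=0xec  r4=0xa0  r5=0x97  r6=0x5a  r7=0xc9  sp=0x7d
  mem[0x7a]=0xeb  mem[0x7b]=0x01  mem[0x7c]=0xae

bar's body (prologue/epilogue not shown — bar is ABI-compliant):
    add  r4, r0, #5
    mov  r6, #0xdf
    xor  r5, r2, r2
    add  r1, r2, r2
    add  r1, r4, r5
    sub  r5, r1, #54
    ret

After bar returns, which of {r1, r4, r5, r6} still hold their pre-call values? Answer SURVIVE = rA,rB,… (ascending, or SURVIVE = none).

prologue: push r4 -> mem[0x7c]=0xa0, sp=0x7c
prologue: push r5 -> mem[0x7b]=0x97, sp=0x7b
body[0] add  r4, r0, #5 -> r4=0x60
body[1] mov  r6, #0xdf -> r6=0xdf
body[2] xor  r5, r2, r2 -> r5=0x00
body[3] add  r1, r2, r2 -> r1=0x50
body[4] add  r1, r4, r5 -> r1=0x60
body[5] sub  r5, r1, #54 -> r5=0x2a
epilogue: pop r5=0x97, sp=0x7c
epilogue: pop r4=0xa0, sp=0x7d
r1: caller-saved, written=True
r4: callee-saved, written=True
r5: callee-saved, written=True
r6: caller-saved, written=True

SURVIVE = r4,r5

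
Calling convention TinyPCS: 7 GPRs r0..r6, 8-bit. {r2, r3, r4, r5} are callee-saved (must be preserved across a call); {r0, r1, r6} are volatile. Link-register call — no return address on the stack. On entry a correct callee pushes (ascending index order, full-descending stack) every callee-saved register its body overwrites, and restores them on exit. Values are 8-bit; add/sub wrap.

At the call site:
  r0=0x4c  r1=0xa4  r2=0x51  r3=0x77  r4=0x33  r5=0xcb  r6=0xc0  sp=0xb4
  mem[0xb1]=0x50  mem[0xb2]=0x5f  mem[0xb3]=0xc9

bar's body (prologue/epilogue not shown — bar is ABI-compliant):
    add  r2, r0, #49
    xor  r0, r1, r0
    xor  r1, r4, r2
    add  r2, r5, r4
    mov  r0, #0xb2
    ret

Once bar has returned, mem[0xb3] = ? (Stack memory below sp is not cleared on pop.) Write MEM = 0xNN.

prologue: push r2 → mem[0xb3]=0x51, sp=0xb3
body[0] add  r2, r0, #49 → r2=0x7d
body[1] xor  r0, r1, r0 → r0=0xe8
body[2] xor  r1, r4, r2 → r1=0x4e
body[3] add  r2, r5, r4 → r2=0xfe
body[4] mov  r0, #0xb2 → r0=0xb2
epilogue: pop r2=0x51, sp=0xb4
prologue pushed ['r2'] at ['0xb3']

MEM = 0x51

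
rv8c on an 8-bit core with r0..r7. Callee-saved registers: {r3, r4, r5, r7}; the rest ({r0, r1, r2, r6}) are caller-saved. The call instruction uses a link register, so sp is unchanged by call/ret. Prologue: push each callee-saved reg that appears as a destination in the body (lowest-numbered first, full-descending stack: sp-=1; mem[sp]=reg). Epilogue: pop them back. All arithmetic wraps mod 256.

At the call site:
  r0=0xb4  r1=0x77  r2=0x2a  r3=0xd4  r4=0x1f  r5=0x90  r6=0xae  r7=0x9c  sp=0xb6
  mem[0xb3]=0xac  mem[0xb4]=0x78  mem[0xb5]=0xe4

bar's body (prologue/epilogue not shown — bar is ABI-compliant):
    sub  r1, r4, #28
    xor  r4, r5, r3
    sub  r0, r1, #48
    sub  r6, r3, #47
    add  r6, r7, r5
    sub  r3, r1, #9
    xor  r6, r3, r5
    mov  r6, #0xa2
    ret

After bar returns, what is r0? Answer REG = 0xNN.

prologue: push r3 -> mem[0xb5]=0xd4, sp=0xb5
prologue: push r4 -> mem[0xb4]=0x1f, sp=0xb4
body[0] sub  r1, r4, #28 -> r1=0x03
body[1] xor  r4, r5, r3 -> r4=0x44
body[2] sub  r0, r1, #48 -> r0=0xd3
body[3] sub  r6, r3, #47 -> r6=0xa5
body[4] add  r6, r7, r5 -> r6=0x2c
body[5] sub  r3, r1, #9 -> r3=0xfa
body[6] xor  r6, r3, r5 -> r6=0x6a
body[7] mov  r6, #0xa2 -> r6=0xa2
epilogue: pop r4=0x1f, sp=0xb5
epilogue: pop r3=0xd4, sp=0xb6
r0 is caller-saved -> body value

REG = 0xd3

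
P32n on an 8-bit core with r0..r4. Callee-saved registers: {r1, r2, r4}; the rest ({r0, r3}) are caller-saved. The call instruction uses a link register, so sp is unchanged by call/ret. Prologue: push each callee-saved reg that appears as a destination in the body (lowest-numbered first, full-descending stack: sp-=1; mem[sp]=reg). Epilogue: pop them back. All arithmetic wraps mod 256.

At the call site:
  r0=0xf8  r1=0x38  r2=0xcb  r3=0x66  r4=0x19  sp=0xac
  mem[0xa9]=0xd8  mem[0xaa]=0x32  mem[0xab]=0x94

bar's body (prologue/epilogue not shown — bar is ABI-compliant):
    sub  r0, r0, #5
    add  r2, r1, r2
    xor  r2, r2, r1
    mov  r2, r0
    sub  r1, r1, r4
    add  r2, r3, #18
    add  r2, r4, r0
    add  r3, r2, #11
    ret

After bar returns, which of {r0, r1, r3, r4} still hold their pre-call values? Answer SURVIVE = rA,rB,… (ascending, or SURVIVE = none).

prologue: push r1 -> mem[0xab]=0x38, sp=0xab
prologue: push r2 -> mem[0xaa]=0xcb, sp=0xaa
body[0] sub  r0, r0, #5 -> r0=0xf3
body[1] add  r2, r1, r2 -> r2=0x03
body[2] xor  r2, r2, r1 -> r2=0x3b
body[3] mov  r2, r0 -> r2=0xf3
body[4] sub  r1, r1, r4 -> r1=0x1f
body[5] add  r2, r3, #18 -> r2=0x78
body[6] add  r2, r4, r0 -> r2=0x0c
body[7] add  r3, r2, #11 -> r3=0x17
epilogue: pop r2=0xcb, sp=0xab
epilogue: pop r1=0x38, sp=0xac
r0: caller-saved, written=True
r1: callee-saved, written=True
r3: caller-saved, written=True
r4: callee-saved, written=False

SURVIVE = r1,r4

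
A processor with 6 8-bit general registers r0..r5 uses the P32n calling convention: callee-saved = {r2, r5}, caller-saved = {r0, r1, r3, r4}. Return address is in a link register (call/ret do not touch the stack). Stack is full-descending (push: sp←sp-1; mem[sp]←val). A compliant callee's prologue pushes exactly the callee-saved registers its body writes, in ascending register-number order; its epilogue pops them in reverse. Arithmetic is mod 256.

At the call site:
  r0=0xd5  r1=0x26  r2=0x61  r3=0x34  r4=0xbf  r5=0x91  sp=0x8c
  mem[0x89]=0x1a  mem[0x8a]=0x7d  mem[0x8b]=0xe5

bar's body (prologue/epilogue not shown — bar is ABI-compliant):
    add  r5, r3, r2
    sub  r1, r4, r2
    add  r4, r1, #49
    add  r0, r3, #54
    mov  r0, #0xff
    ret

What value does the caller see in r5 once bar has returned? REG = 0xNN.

prologue: push r5 → mem[0x8b]=0x91, sp=0x8b
body[0] add  r5, r3, r2 → r5=0x95
body[1] sub  r1, r4, r2 → r1=0x5e
body[2] add  r4, r1, #49 → r4=0x8f
body[3] add  r0, r3, #54 → r0=0x6a
body[4] mov  r0, #0xff → r0=0xff
epilogue: pop r5=0x91, sp=0x8c
r5 is callee-saved → restored

REG = 0x91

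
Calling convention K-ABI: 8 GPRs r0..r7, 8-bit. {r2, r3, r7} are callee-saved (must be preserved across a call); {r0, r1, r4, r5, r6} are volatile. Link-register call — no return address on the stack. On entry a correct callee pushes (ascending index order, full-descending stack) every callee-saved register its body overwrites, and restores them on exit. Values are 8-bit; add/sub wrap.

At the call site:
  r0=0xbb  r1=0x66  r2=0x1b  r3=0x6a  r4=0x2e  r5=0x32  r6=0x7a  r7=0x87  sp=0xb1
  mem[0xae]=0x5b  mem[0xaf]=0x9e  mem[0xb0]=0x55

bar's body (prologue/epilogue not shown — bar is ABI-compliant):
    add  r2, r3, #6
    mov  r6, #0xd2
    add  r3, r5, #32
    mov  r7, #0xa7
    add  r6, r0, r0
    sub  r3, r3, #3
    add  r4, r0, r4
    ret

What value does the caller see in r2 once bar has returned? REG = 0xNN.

prologue: push r2 → mem[0xb0]=0x1b, sp=0xb0
prologue: push r3 → mem[0xaf]=0x6a, sp=0xaf
prologue: push r7 → mem[0xae]=0x87, sp=0xae
body[0] add  r2, r3, #6 → r2=0x70
body[1] mov  r6, #0xd2 → r6=0xd2
body[2] add  r3, r5, #32 → r3=0x52
body[3] mov  r7, #0xa7 → r7=0xa7
body[4] add  r6, r0, r0 → r6=0x76
body[5] sub  r3, r3, #3 → r3=0x4f
body[6] add  r4, r0, r4 → r4=0xe9
epilogue: pop r7=0x87, sp=0xaf
epilogue: pop r3=0x6a, sp=0xb0
epilogue: pop r2=0x1b, sp=0xb1
r2 is callee-saved → restored

REG = 0x1b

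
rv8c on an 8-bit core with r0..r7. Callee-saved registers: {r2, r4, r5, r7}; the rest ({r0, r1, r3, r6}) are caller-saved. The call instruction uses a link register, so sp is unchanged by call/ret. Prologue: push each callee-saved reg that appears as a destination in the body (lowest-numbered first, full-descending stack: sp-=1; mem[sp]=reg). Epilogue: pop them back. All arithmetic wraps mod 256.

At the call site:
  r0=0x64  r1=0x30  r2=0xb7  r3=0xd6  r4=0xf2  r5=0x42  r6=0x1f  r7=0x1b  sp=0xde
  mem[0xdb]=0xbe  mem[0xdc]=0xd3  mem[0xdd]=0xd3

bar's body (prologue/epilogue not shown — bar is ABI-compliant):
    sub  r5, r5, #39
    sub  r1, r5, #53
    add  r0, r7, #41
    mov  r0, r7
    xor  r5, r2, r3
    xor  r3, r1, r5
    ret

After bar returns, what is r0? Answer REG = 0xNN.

prologue: push r5 -> mem[0xdd]=0x42, sp=0xdd
body[0] sub  r5, r5, #39 -> r5=0x1b
body[1] sub  r1, r5, #53 -> r1=0xe6
body[2] add  r0, r7, #41 -> r0=0x44
body[3] mov  r0, r7 -> r0=0x1b
body[4] xor  r5, r2, r3 -> r5=0x61
body[5] xor  r3, r1, r5 -> r3=0x87
epilogue: pop r5=0x42, sp=0xde
r0 is caller-saved -> body value

REG = 0x1b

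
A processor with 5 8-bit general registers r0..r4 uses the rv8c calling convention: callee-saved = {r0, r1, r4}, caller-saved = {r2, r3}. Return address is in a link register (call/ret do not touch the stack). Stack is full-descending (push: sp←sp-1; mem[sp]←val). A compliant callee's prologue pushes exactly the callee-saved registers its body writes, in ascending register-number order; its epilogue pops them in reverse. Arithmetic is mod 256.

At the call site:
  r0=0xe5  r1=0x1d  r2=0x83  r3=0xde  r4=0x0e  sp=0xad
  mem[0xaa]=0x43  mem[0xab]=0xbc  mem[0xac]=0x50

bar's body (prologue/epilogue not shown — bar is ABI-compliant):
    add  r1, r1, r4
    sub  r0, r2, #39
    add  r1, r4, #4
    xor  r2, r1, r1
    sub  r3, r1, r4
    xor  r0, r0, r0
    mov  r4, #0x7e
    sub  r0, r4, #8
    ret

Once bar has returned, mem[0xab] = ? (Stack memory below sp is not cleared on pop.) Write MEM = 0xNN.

MEM = 0x1d

prologue: push r0 -> mem[0xac]=0xe5, sp=0xac
prologue: push r1 -> mem[0xab]=0x1d, sp=0xab
prologue: push r4 -> mem[0xaa]=0x0e, sp=0xaa
body[0] add  r1, r1, r4 -> r1=0x2b
body[1] sub  r0, r2, #39 -> r0=0x5c
body[2] add  r1, r4, #4 -> r1=0x12
body[3] xor  r2, r1, r1 -> r2=0x00
body[4] sub  r3, r1, r4 -> r3=0x04
body[5] xor  r0, r0, r0 -> r0=0x00
body[6] mov  r4, #0x7e -> r4=0x7e
body[7] sub  r0, r4, #8 -> r0=0x76
epilogue: pop r4=0x0e, sp=0xab
epilogue: pop r1=0x1d, sp=0xac
epilogue: pop r0=0xe5, sp=0xad
prologue pushed ['r0', 'r1', 'r4'] at ['0xac', '0xab', '0xaa']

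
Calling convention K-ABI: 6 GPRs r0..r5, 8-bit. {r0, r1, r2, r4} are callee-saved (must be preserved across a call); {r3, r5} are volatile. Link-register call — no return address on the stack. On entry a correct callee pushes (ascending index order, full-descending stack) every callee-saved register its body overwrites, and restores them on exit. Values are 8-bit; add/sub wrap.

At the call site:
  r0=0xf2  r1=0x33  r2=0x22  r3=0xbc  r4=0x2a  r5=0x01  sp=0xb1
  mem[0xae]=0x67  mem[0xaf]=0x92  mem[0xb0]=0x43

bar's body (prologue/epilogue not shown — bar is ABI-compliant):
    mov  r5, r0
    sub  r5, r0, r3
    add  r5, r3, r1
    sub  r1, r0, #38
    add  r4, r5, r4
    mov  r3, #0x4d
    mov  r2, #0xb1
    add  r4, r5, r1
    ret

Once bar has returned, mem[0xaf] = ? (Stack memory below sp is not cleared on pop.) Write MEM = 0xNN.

prologue: push r1 → mem[0xb0]=0x33, sp=0xb0
prologue: push r2 → mem[0xaf]=0x22, sp=0xaf
prologue: push r4 → mem[0xae]=0x2a, sp=0xae
body[0] mov  r5, r0 → r5=0xf2
body[1] sub  r5, r0, r3 → r5=0x36
body[2] add  r5, r3, r1 → r5=0xef
body[3] sub  r1, r0, #38 → r1=0xcc
body[4] add  r4, r5, r4 → r4=0x19
body[5] mov  r3, #0x4d → r3=0x4d
body[6] mov  r2, #0xb1 → r2=0xb1
body[7] add  r4, r5, r1 → r4=0xbb
epilogue: pop r4=0x2a, sp=0xaf
epilogue: pop r2=0x22, sp=0xb0
epilogue: pop r1=0x33, sp=0xb1
prologue pushed ['r1', 'r2', 'r4'] at ['0xb0', '0xaf', '0xae']

MEM = 0x22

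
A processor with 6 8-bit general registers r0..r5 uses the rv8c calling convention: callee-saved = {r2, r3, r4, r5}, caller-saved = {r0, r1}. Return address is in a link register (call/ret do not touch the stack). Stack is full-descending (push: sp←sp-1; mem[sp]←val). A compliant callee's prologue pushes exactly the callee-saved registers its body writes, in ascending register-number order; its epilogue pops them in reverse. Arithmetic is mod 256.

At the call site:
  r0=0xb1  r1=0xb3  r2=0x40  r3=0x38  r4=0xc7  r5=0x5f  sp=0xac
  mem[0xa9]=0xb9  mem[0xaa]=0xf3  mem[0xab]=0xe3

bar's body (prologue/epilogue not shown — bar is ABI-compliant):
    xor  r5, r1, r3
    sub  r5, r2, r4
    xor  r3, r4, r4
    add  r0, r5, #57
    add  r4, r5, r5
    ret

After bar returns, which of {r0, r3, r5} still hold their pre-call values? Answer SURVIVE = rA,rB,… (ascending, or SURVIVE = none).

prologue: push r3 -> mem[0xab]=0x38, sp=0xab
prologue: push r4 -> mem[0xaa]=0xc7, sp=0xaa
prologue: push r5 -> mem[0xa9]=0x5f, sp=0xa9
body[0] xor  r5, r1, r3 -> r5=0x8b
body[1] sub  r5, r2, r4 -> r5=0x79
body[2] xor  r3, r4, r4 -> r3=0x00
body[3] add  r0, r5, #57 -> r0=0xb2
body[4] add  r4, r5, r5 -> r4=0xf2
epilogue: pop r5=0x5f, sp=0xaa
epilogue: pop r4=0xc7, sp=0xab
epilogue: pop r3=0x38, sp=0xac
r0: caller-saved, written=True
r3: callee-saved, written=True
r5: callee-saved, written=True

SURVIVE = r3,r5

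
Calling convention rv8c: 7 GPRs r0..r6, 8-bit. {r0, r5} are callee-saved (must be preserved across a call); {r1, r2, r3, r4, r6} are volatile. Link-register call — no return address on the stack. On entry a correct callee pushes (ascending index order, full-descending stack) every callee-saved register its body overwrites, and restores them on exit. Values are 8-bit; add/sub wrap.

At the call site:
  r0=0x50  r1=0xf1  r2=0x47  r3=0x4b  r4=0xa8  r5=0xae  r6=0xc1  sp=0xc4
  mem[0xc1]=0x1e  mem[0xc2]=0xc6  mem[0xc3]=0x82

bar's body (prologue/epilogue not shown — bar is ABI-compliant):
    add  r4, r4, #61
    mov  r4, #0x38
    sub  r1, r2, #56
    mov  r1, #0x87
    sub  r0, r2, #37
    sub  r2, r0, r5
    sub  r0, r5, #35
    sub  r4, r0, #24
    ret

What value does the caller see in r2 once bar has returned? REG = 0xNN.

prologue: push r0 -> mem[0xc3]=0x50, sp=0xc3
body[0] add  r4, r4, #61 -> r4=0xe5
body[1] mov  r4, #0x38 -> r4=0x38
body[2] sub  r1, r2, #56 -> r1=0x0f
body[3] mov  r1, #0x87 -> r1=0x87
body[4] sub  r0, r2, #37 -> r0=0x22
body[5] sub  r2, r0, r5 -> r2=0x74
body[6] sub  r0, r5, #35 -> r0=0x8b
body[7] sub  r4, r0, #24 -> r4=0x73
epilogue: pop r0=0x50, sp=0xc4
r2 is caller-saved -> body value

REG = 0x74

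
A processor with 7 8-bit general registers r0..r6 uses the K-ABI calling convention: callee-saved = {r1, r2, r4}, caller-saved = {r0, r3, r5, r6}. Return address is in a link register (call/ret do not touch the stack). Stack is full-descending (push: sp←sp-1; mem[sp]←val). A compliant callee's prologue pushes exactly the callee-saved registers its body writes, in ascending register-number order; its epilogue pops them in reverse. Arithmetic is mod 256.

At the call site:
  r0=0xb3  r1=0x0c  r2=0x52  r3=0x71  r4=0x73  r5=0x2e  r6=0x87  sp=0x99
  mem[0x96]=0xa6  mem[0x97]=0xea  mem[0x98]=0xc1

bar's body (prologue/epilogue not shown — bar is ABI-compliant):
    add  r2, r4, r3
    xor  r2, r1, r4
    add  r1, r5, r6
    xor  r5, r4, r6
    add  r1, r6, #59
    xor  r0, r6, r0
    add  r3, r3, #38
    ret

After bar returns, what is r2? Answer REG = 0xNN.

prologue: push r1 → mem[0x98]=0x0c, sp=0x98
prologue: push r2 → mem[0x97]=0x52, sp=0x97
body[0] add  r2, r4, r3 → r2=0xe4
body[1] xor  r2, r1, r4 → r2=0x7f
body[2] add  r1, r5, r6 → r1=0xb5
body[3] xor  r5, r4, r6 → r5=0xf4
body[4] add  r1, r6, #59 → r1=0xc2
body[5] xor  r0, r6, r0 → r0=0x34
body[6] add  r3, r3, #38 → r3=0x97
epilogue: pop r2=0x52, sp=0x98
epilogue: pop r1=0x0c, sp=0x99
r2 is callee-saved → restored

REG = 0x52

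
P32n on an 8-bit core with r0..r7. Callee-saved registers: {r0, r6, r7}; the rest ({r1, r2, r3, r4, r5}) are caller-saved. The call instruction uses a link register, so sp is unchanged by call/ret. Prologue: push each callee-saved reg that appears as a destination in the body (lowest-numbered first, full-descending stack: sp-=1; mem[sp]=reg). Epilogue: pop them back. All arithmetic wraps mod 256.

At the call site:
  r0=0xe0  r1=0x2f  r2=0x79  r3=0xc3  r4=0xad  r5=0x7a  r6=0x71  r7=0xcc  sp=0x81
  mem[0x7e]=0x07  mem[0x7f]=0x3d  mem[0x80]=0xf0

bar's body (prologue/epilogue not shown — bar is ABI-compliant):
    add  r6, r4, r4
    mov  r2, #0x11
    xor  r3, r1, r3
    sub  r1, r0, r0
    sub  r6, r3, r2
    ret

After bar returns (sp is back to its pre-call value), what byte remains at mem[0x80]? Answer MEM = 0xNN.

prologue: push r6 -> mem[0x80]=0x71, sp=0x80
body[0] add  r6, r4, r4 -> r6=0x5a
body[1] mov  r2, #0x11 -> r2=0x11
body[2] xor  r3, r1, r3 -> r3=0xec
body[3] sub  r1, r0, r0 -> r1=0x00
body[4] sub  r6, r3, r2 -> r6=0xdb
epilogue: pop r6=0x71, sp=0x81
prologue pushed ['r6'] at ['0x80']

MEM = 0x71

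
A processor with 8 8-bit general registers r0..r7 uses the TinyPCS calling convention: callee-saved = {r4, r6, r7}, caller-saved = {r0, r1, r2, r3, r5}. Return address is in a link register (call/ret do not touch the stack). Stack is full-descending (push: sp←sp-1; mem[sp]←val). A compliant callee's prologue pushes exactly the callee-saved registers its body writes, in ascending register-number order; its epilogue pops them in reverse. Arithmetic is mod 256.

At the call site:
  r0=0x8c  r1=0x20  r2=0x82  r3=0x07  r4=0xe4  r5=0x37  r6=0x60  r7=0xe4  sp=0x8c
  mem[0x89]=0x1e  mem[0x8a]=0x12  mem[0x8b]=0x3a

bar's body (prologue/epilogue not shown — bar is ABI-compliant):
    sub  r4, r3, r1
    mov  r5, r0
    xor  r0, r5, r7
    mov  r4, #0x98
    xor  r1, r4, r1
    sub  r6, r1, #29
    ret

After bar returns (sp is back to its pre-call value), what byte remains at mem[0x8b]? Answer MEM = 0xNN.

prologue: push r4 → mem[0x8b]=0xe4, sp=0x8b
prologue: push r6 → mem[0x8a]=0x60, sp=0x8a
body[0] sub  r4, r3, r1 → r4=0xe7
body[1] mov  r5, r0 → r5=0x8c
body[2] xor  r0, r5, r7 → r0=0x68
body[3] mov  r4, #0x98 → r4=0x98
body[4] xor  r1, r4, r1 → r1=0xb8
body[5] sub  r6, r1, #29 → r6=0x9b
epilogue: pop r6=0x60, sp=0x8b
epilogue: pop r4=0xe4, sp=0x8c
prologue pushed ['r4', 'r6'] at ['0x8b', '0x8a']

MEM = 0xe4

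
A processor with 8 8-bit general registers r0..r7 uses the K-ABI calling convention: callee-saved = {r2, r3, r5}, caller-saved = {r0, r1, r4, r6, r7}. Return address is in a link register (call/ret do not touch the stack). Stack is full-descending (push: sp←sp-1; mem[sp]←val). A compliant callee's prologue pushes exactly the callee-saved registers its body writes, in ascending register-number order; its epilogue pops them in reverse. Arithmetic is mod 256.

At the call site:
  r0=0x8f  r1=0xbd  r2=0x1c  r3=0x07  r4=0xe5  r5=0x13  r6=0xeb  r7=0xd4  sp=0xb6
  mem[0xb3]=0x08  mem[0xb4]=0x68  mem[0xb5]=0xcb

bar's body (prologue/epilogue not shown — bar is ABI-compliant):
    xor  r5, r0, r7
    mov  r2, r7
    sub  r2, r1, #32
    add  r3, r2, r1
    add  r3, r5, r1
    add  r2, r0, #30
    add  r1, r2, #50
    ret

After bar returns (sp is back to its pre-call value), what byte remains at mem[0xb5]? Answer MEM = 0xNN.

MEM = 0x1c

prologue: push r2 -> mem[0xb5]=0x1c, sp=0xb5
prologue: push r3 -> mem[0xb4]=0x07, sp=0xb4
prologue: push r5 -> mem[0xb3]=0x13, sp=0xb3
body[0] xor  r5, r0, r7 -> r5=0x5b
body[1] mov  r2, r7 -> r2=0xd4
body[2] sub  r2, r1, #32 -> r2=0x9d
body[3] add  r3, r2, r1 -> r3=0x5a
body[4] add  r3, r5, r1 -> r3=0x18
body[5] add  r2, r0, #30 -> r2=0xad
body[6] add  r1, r2, #50 -> r1=0xdf
epilogue: pop r5=0x13, sp=0xb4
epilogue: pop r3=0x07, sp=0xb5
epilogue: pop r2=0x1c, sp=0xb6
prologue pushed ['r2', 'r3', 'r5'] at ['0xb5', '0xb4', '0xb3']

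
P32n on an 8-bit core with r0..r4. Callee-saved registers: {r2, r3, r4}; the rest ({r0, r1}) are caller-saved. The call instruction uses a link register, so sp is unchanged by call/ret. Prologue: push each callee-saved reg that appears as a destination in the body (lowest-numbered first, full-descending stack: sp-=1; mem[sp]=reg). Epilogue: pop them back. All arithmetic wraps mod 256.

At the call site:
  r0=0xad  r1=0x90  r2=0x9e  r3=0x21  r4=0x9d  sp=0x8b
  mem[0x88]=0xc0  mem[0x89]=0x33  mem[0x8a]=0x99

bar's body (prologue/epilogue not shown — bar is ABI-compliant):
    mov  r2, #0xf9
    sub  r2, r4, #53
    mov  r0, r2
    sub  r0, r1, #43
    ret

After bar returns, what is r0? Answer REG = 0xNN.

REG = 0x65

prologue: push r2 → mem[0x8a]=0x9e, sp=0x8a
body[0] mov  r2, #0xf9 → r2=0xf9
body[1] sub  r2, r4, #53 → r2=0x68
body[2] mov  r0, r2 → r0=0x68
body[3] sub  r0, r1, #43 → r0=0x65
epilogue: pop r2=0x9e, sp=0x8b
r0 is caller-saved → body value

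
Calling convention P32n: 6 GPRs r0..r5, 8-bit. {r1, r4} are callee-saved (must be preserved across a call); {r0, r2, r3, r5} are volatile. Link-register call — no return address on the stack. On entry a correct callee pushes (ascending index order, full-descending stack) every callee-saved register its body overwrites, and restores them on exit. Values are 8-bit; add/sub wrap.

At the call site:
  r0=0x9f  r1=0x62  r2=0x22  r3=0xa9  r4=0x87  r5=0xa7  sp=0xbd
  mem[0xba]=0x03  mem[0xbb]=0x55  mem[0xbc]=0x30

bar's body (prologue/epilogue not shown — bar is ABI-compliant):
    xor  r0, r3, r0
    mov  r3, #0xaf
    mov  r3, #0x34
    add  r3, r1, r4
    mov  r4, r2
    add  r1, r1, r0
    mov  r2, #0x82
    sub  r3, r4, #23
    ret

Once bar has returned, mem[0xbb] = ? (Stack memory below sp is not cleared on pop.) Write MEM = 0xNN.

prologue: push r1 -> mem[0xbc]=0x62, sp=0xbc
prologue: push r4 -> mem[0xbb]=0x87, sp=0xbb
body[0] xor  r0, r3, r0 -> r0=0x36
body[1] mov  r3, #0xaf -> r3=0xaf
body[2] mov  r3, #0x34 -> r3=0x34
body[3] add  r3, r1, r4 -> r3=0xe9
body[4] mov  r4, r2 -> r4=0x22
body[5] add  r1, r1, r0 -> r1=0x98
body[6] mov  r2, #0x82 -> r2=0x82
body[7] sub  r3, r4, #23 -> r3=0x0b
epilogue: pop r4=0x87, sp=0xbc
epilogue: pop r1=0x62, sp=0xbd
prologue pushed ['r1', 'r4'] at ['0xbc', '0xbb']

MEM = 0x87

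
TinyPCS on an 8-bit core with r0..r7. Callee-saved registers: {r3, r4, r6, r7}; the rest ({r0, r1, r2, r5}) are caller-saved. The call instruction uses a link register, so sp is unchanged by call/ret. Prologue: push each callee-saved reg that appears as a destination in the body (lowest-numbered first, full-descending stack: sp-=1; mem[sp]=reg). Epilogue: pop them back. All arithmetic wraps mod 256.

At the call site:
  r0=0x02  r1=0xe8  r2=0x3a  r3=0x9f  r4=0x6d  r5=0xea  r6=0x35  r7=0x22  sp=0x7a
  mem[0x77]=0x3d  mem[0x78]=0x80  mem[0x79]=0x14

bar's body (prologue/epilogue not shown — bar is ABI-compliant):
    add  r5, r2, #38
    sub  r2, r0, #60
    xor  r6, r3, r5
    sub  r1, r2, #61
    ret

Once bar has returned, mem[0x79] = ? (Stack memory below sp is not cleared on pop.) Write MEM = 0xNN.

prologue: push r6 → mem[0x79]=0x35, sp=0x79
body[0] add  r5, r2, #38 → r5=0x60
body[1] sub  r2, r0, #60 → r2=0xc6
body[2] xor  r6, r3, r5 → r6=0xff
body[3] sub  r1, r2, #61 → r1=0x89
epilogue: pop r6=0x35, sp=0x7a
prologue pushed ['r6'] at ['0x79']

MEM = 0x35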